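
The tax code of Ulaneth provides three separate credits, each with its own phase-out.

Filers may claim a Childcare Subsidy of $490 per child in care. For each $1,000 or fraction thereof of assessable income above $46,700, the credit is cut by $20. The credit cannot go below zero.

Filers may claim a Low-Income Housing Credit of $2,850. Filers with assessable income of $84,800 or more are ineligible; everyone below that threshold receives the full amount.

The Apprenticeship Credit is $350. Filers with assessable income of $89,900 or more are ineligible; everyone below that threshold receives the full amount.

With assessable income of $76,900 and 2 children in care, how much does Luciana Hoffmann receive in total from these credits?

Childcare Subsidy: base = 2 × $490 = $980. income exceeds $46,700 by $30,200, which is 31 full-or-partial $1,000 increments; reduction = 31 × $20 = $620, leaving $360.
Low-Income Housing Credit: $76,900 is below the $84,800 cutoff, so the full $2,850 applies.
Apprenticeship Credit: $76,900 is below the $89,900 cutoff, so the full $350 applies.
Total: $360 + $2,850 + $350 = $3,560.

$3,560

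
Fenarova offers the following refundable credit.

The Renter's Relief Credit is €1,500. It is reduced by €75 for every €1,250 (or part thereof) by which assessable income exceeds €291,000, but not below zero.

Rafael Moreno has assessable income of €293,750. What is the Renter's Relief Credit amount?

€1,275

Renter's Relief Credit: income exceeds €291,000 by €2,750, which is 3 full-or-partial €1,250 increments; reduction = 3 × €75 = €225, leaving €1,275.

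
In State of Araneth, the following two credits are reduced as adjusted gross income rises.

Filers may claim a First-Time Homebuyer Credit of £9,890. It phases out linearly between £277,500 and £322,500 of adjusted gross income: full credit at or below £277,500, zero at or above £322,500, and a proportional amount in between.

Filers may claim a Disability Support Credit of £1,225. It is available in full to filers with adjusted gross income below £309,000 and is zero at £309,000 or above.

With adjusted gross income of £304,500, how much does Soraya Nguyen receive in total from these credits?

First-Time Homebuyer Credit: £304,500 is £27,000 into a £45,000 phase-out range, leaving 18,000/45,000 of the credit: £9,890 × 18,000/45,000 = £3,956.
Disability Support Credit: £304,500 is below the £309,000 cutoff, so the full £1,225 applies.
Total: £3,956 + £1,225 = £5,181.

£5,181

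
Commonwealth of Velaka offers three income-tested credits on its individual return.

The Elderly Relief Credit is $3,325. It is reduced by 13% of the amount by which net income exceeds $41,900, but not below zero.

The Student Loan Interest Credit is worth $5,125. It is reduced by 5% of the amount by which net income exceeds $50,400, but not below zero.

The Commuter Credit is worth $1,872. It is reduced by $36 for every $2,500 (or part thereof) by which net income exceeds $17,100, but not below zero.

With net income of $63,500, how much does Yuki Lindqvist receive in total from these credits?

$6,175

Elderly Relief Credit: 13% of the $21,600 excess over $41,900 is $2,808; credit = $3,325 − $2,808 = $517.
Student Loan Interest Credit: 5% of the $13,100 excess over $50,400 is $655; credit = $5,125 − $655 = $4,470.
Commuter Credit: income exceeds $17,100 by $46,400, which is 19 full-or-partial $2,500 increments; reduction = 19 × $36 = $684, leaving $1,188.
Total: $517 + $4,470 + $1,188 = $6,175.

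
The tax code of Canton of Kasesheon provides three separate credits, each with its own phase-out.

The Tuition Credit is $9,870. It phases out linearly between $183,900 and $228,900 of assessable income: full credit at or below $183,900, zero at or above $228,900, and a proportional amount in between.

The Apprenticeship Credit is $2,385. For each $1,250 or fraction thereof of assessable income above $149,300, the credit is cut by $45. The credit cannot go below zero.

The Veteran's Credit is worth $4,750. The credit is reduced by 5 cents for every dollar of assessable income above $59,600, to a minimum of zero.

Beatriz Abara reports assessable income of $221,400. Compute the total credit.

$1,645

Tuition Credit: $221,400 is $37,500 into a $45,000 phase-out range, leaving 7,500/45,000 of the credit: $9,870 × 7,500/45,000 = $1,645.
Apprenticeship Credit: income exceeds $149,300 by $72,100 → 58 increments × $45 = $2,610 ≥ base, so the credit is $0.
Veteran's Credit: 5% of the $161,800 excess over $59,600 is $8,090 ≥ base, so the credit is $0.
Total: $1,645 + $0 + $0 = $1,645.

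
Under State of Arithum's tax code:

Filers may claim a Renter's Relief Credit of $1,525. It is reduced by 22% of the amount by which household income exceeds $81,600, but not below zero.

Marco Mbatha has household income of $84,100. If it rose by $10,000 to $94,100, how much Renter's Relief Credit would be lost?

$975

At $84,100 — 22% of the $2,500 excess over $81,600 is $550; credit = $1,525 − $550 = $975.
At $94,100 — 22% of the $12,500 excess over $81,600 is $2,750 ≥ base, so the credit is $0.
Lost: $975 − $0 = $975.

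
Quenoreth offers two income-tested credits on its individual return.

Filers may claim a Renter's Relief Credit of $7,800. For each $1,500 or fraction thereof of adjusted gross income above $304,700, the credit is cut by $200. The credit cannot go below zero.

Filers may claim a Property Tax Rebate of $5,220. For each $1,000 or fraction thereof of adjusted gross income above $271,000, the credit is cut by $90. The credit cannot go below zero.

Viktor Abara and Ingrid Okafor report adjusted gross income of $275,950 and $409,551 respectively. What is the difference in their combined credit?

$12,570

Viktor ($275,950): Renter's Relief Credit: $275,950 is at or below the $304,700 threshold, so the full $7,800 applies. Property Tax Rebate: income exceeds $271,000 by $4,950, which is 5 full-or-partial $1,000 increments; reduction = 5 × $90 = $450, leaving $4,770. total $7,800 + $4,770 = $12,570
Ingrid ($409,551): Renter's Relief Credit: income exceeds $304,700 by $104,851 → 70 increments × $200 = $14,000 ≥ base, so the credit is $0. Property Tax Rebate: income exceeds $271,000 by $138,551 → 139 increments × $90 = $12,510 ≥ base, so the credit is $0. total $0 + $0 = $0
Difference: |$12,570 − $0| = $12,570.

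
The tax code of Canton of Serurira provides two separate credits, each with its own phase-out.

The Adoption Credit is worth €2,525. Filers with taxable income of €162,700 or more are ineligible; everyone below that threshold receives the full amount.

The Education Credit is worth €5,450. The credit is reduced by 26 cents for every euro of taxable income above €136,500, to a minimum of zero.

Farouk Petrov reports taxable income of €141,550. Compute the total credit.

€6,662

Adoption Credit: €141,550 is below the €162,700 cutoff, so the full €2,525 applies.
Education Credit: 26% of the €5,050 excess over €136,500 is €1,313; credit = €5,450 − €1,313 = €4,137.
Total: €2,525 + €4,137 = €6,662.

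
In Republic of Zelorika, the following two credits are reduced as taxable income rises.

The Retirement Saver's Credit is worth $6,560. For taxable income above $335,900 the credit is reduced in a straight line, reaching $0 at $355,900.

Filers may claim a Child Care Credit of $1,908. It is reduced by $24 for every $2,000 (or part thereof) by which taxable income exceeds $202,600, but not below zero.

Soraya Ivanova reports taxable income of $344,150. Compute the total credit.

$4,058

Retirement Saver's Credit: $344,150 is $8,250 into a $20,000 phase-out range, leaving 11,750/20,000 of the credit: $6,560 × 11,750/20,000 = $3,854.
Child Care Credit: income exceeds $202,600 by $141,550, which is 71 full-or-partial $2,000 increments; reduction = 71 × $24 = $1,704, leaving $204.
Total: $3,854 + $204 = $4,058.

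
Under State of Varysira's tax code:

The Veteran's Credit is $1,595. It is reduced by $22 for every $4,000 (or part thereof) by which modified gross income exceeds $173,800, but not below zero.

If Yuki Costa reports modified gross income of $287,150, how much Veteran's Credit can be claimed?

Veteran's Credit: income exceeds $173,800 by $113,350, which is 29 full-or-partial $4,000 increments; reduction = 29 × $22 = $638, leaving $957.

$957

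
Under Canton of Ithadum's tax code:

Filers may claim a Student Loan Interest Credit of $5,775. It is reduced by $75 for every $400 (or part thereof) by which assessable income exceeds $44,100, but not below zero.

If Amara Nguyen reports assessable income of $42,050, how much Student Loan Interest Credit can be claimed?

$5,775

Student Loan Interest Credit: $42,050 is at or below the $44,100 threshold, so the full $5,775 applies.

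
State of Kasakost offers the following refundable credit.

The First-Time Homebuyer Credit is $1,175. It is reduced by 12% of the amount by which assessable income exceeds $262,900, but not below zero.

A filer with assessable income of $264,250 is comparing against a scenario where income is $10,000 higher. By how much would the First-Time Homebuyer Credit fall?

$1,013

At $264,250 — 12% of the $1,350 excess over $262,900 is $162; credit = $1,175 − $162 = $1,013.
At $274,250 — 12% of the $11,350 excess over $262,900 is $1,362 ≥ base, so the credit is $0.
Lost: $1,013 − $0 = $1,013.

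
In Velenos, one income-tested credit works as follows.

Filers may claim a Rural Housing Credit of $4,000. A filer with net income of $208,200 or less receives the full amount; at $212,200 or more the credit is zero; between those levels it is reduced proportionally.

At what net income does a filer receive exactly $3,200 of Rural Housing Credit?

$209,000

$3,200 is 3,200/4,000 of the full $4,000, so 800/4,000 of the $4,000 range has been used: income = $208,200 + $4,000 × 800/4,000 = $209,000.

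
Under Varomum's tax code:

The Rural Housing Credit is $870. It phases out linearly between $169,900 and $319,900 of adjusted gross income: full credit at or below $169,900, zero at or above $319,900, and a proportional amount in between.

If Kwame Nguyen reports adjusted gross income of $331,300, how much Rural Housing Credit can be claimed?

$0

Rural Housing Credit: $331,300 is at or above $319,900, so the credit is $0.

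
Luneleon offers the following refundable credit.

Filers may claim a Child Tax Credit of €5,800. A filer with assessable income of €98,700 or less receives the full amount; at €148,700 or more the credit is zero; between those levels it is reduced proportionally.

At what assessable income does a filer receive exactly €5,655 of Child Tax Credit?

€5,655 is 5,655/5,800 of the full €5,800, so 145/5,800 of the €50,000 range has been used: income = €98,700 + €50,000 × 145/5,800 = €99,950.

€99,950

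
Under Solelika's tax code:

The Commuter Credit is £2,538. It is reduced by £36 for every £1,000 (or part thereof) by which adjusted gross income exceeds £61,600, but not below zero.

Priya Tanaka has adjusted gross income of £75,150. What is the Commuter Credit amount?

£2,034

Commuter Credit: income exceeds £61,600 by £13,550, which is 14 full-or-partial £1,000 increments; reduction = 14 × £36 = £504, leaving £2,034.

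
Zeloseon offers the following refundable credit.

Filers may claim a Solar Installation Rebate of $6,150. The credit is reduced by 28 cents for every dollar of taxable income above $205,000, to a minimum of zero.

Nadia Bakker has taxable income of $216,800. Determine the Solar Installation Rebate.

Solar Installation Rebate: 28% of the $11,800 excess over $205,000 is $3,304; credit = $6,150 − $3,304 = $2,846.

$2,846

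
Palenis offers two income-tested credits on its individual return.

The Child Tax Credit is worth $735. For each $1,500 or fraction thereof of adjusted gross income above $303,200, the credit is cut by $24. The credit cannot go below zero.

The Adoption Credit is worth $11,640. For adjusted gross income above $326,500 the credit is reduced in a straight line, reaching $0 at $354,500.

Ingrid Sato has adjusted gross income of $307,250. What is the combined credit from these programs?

Child Tax Credit: income exceeds $303,200 by $4,050, which is 3 full-or-partial $1,500 increments; reduction = 3 × $24 = $72, leaving $663.
Adoption Credit: $307,250 is at or below the $326,500 threshold, so the full $11,640 applies.
Total: $663 + $11,640 = $12,303.

$12,303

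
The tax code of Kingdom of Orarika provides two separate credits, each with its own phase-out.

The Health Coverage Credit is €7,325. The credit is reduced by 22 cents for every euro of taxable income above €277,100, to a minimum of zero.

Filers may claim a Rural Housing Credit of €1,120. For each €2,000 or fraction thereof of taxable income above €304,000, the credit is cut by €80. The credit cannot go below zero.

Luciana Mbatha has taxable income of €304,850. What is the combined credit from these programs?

€2,260

Health Coverage Credit: 22% of the €27,750 excess over €277,100 is €6,105; credit = €7,325 − €6,105 = €1,220.
Rural Housing Credit: income exceeds €304,000 by €850, which is 1 full-or-partial €2,000 increment; reduction = 1 × €80 = €80, leaving €1,040.
Total: €1,220 + €1,040 = €2,260.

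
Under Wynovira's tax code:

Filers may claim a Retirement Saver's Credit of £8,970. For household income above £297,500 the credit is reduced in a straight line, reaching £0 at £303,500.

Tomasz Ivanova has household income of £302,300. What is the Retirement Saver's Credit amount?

£1,794

Retirement Saver's Credit: £302,300 is £4,800 into a £6,000 phase-out range, leaving 1,200/6,000 of the credit: £8,970 × 1,200/6,000 = £1,794.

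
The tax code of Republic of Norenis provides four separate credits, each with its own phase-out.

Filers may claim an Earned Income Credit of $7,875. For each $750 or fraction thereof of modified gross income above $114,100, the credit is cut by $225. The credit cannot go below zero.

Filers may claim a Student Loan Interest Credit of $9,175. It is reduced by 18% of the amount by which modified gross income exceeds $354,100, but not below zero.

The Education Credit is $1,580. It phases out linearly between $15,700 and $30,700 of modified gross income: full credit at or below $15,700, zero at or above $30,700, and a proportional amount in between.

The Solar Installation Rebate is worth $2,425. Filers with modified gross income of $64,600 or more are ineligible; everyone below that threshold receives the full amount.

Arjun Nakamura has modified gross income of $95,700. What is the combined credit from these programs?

Earned Income Credit: $95,700 is at or below the $114,100 threshold, so the full $7,875 applies.
Student Loan Interest Credit: $95,700 is at or below the $354,100 threshold, so the full $9,175 applies.
Education Credit: $95,700 is at or above $30,700, so the credit is $0.
Solar Installation Rebate: $95,700 meets or exceeds the $64,600 cutoff, so the credit is $0.
Total: $7,875 + $9,175 + $0 + $0 = $17,050.

$17,050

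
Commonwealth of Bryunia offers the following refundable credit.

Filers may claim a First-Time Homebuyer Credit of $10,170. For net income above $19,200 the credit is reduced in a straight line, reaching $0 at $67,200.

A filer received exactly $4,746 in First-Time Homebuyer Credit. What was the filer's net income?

$4,746 is 4,746/10,170 of the full $10,170, so 5,424/10,170 of the $48,000 range has been used: income = $19,200 + $48,000 × 5,424/10,170 = $44,800.

$44,800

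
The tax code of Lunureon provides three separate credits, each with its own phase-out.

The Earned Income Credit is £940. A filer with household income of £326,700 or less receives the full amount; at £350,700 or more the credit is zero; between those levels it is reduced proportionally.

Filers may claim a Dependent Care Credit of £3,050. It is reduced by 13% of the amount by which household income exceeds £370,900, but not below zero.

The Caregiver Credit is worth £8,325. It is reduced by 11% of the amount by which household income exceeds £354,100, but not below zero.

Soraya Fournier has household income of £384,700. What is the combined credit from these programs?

Earned Income Credit: £384,700 is at or above £350,700, so the credit is £0.
Dependent Care Credit: 13% of the £13,800 excess over £370,900 is £1,794; credit = £3,050 − £1,794 = £1,256.
Caregiver Credit: 11% of the £30,600 excess over £354,100 is £3,366; credit = £8,325 − £3,366 = £4,959.
Total: £0 + £1,256 + £4,959 = £6,215.

£6,215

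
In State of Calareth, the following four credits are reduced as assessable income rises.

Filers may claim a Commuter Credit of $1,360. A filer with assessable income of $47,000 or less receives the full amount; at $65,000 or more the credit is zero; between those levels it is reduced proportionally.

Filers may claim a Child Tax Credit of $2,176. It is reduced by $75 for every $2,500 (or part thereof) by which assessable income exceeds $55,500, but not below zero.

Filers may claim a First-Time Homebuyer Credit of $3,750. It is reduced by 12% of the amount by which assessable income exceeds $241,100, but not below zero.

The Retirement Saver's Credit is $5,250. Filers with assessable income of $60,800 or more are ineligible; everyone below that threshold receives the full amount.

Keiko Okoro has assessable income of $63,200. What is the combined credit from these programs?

$5,762

Commuter Credit: $63,200 is $16,200 into a $18,000 phase-out range, leaving 1,800/18,000 of the credit: $1,360 × 1,800/18,000 = $136.
Child Tax Credit: income exceeds $55,500 by $7,700, which is 4 full-or-partial $2,500 increments; reduction = 4 × $75 = $300, leaving $1,876.
First-Time Homebuyer Credit: $63,200 is at or below the $241,100 threshold, so the full $3,750 applies.
Retirement Saver's Credit: $63,200 meets or exceeds the $60,800 cutoff, so the credit is $0.
Total: $136 + $1,876 + $3,750 + $0 = $5,762.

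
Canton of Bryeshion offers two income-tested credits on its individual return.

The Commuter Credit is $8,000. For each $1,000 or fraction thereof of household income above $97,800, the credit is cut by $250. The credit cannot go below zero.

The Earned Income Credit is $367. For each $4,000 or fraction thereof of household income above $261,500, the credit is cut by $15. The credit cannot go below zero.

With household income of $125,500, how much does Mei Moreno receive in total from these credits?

$1,367

Commuter Credit: income exceeds $97,800 by $27,700, which is 28 full-or-partial $1,000 increments; reduction = 28 × $250 = $7,000, leaving $1,000.
Earned Income Credit: $125,500 is at or below the $261,500 threshold, so the full $367 applies.
Total: $1,000 + $367 = $1,367.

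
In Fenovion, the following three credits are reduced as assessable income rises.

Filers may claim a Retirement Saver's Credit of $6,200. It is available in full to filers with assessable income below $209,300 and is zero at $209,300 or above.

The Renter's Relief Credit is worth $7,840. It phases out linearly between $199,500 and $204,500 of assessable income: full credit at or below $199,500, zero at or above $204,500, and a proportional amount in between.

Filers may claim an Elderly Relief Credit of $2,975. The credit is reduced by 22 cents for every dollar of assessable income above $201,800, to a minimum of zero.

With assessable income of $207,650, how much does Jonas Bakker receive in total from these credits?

$7,888

Retirement Saver's Credit: $207,650 is below the $209,300 cutoff, so the full $6,200 applies.
Renter's Relief Credit: $207,650 is at or above $204,500, so the credit is $0.
Elderly Relief Credit: 22% of the $5,850 excess over $201,800 is $1,287; credit = $2,975 − $1,287 = $1,688.
Total: $6,200 + $0 + $1,688 = $7,888.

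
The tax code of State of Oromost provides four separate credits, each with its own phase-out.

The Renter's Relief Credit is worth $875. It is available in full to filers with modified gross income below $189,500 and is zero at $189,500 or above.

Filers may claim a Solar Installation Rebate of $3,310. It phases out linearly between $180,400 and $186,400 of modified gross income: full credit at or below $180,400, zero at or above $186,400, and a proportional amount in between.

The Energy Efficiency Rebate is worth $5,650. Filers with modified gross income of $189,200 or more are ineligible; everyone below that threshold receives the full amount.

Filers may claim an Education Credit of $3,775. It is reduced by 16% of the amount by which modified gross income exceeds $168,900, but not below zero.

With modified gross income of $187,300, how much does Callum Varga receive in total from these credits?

$7,356

Renter's Relief Credit: $187,300 is below the $189,500 cutoff, so the full $875 applies.
Solar Installation Rebate: $187,300 is at or above $186,400, so the credit is $0.
Energy Efficiency Rebate: $187,300 is below the $189,200 cutoff, so the full $5,650 applies.
Education Credit: 16% of the $18,400 excess over $168,900 is $2,944; credit = $3,775 − $2,944 = $831.
Total: $875 + $0 + $5,650 + $831 = $7,356.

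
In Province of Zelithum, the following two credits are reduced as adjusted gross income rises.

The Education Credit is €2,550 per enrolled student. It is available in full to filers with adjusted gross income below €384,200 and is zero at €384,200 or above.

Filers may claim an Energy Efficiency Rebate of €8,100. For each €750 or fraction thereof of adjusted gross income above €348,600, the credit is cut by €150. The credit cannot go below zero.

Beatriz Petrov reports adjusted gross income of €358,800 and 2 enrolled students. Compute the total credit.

Education Credit: base = 2 × €2,550 = €5,100. €358,800 is below the €384,200 cutoff, so the full €5,100 applies.
Energy Efficiency Rebate: income exceeds €348,600 by €10,200, which is 14 full-or-partial €750 increments; reduction = 14 × €150 = €2,100, leaving €6,000.
Total: €5,100 + €6,000 = €11,100.

€11,100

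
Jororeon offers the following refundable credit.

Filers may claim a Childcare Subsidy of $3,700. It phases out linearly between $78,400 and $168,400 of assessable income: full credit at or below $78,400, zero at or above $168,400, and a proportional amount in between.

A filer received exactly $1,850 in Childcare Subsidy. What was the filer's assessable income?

$1,850 is 1,850/3,700 of the full $3,700, so 1,850/3,700 of the $90,000 range has been used: income = $78,400 + $90,000 × 1,850/3,700 = $123,400.

$123,400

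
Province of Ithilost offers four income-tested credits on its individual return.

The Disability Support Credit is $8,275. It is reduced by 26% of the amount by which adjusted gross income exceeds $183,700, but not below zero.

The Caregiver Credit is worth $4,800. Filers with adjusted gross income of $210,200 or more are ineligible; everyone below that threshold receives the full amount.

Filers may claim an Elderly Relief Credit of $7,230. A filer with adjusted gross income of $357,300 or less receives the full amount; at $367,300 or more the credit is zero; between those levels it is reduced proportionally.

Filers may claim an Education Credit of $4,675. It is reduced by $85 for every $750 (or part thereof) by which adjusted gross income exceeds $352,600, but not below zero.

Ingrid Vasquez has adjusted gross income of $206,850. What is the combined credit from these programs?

Disability Support Credit: 26% of the $23,150 excess over $183,700 is $6,019; credit = $8,275 − $6,019 = $2,256.
Caregiver Credit: $206,850 is below the $210,200 cutoff, so the full $4,800 applies.
Elderly Relief Credit: $206,850 is at or below the $357,300 threshold, so the full $7,230 applies.
Education Credit: $206,850 is at or below the $352,600 threshold, so the full $4,675 applies.
Total: $2,256 + $4,800 + $7,230 + $4,675 = $18,961.

$18,961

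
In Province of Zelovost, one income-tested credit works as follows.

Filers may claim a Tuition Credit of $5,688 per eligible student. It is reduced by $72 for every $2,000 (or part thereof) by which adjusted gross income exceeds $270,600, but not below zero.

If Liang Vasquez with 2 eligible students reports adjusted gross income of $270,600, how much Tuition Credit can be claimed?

Tuition Credit: base = 2 × $5,688 = $11,376. $270,600 is at or below the $270,600 threshold, so the full $11,376 applies.

$11,376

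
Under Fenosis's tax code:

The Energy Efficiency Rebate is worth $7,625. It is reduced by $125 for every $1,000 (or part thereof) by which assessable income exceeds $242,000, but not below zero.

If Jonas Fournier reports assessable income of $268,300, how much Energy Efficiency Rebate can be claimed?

$4,250

Energy Efficiency Rebate: income exceeds $242,000 by $26,300, which is 27 full-or-partial $1,000 increments; reduction = 27 × $125 = $3,375, leaving $4,250.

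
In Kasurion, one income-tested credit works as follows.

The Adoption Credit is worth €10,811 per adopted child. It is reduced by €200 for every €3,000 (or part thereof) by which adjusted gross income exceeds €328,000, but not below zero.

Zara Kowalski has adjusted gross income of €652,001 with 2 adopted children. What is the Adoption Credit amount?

€0

Adoption Credit: base = 2 × €10,811 = €21,622. income exceeds €328,000 by €324,001 → 109 increments × €200 = €21,800 ≥ base, so the credit is €0.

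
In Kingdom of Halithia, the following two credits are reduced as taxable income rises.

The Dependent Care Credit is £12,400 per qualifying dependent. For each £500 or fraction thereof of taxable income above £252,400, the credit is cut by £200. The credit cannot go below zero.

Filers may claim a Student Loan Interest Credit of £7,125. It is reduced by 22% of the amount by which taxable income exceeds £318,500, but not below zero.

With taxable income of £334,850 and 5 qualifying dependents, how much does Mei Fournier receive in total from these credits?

£32,528

Dependent Care Credit: base = 5 × £12,400 = £62,000. income exceeds £252,400 by £82,450, which is 165 full-or-partial £500 increments; reduction = 165 × £200 = £33,000, leaving £29,000.
Student Loan Interest Credit: 22% of the £16,350 excess over £318,500 is £3,597; credit = £7,125 − £3,597 = £3,528.
Total: £29,000 + £3,528 = £32,528.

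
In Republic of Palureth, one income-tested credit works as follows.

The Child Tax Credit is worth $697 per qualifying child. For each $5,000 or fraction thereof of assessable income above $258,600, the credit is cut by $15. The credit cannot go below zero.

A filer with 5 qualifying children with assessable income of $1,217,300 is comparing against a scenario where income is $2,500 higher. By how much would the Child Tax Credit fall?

$15

At $1,217,300 — base = 5 × $697 = $3,485. income exceeds $258,600 by $958,700, which is 192 full-or-partial $5,000 increments; reduction = 192 × $15 = $2,880, leaving $605.
At $1,219,800 — base = 5 × $697 = $3,485. income exceeds $258,600 by $961,200, which is 193 full-or-partial $5,000 increments; reduction = 193 × $15 = $2,895, leaving $590.
Lost: $605 − $590 = $15.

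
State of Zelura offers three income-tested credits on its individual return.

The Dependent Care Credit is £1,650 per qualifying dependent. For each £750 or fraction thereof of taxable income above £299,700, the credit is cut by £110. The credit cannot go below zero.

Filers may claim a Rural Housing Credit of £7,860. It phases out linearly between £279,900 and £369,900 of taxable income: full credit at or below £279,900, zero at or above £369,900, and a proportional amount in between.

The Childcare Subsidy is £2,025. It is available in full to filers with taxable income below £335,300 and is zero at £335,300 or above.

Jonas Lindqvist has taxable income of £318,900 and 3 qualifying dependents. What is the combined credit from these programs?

£8,569

Dependent Care Credit: base = 3 × £1,650 = £4,950. income exceeds £299,700 by £19,200, which is 26 full-or-partial £750 increments; reduction = 26 × £110 = £2,860, leaving £2,090.
Rural Housing Credit: £318,900 is £39,000 into a £90,000 phase-out range, leaving 51,000/90,000 of the credit: £7,860 × 51,000/90,000 = £4,454.
Childcare Subsidy: £318,900 is below the £335,300 cutoff, so the full £2,025 applies.
Total: £2,090 + £4,454 + £2,025 = £8,569.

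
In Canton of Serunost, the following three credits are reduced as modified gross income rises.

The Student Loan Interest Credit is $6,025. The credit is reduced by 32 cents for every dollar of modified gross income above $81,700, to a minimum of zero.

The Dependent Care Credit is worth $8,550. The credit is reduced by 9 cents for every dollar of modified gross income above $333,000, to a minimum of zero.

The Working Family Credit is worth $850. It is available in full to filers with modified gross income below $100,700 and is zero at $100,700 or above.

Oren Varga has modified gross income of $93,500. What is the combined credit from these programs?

$11,649

Student Loan Interest Credit: 32% of the $11,800 excess over $81,700 is $3,776; credit = $6,025 − $3,776 = $2,249.
Dependent Care Credit: $93,500 is at or below the $333,000 threshold, so the full $8,550 applies.
Working Family Credit: $93,500 is below the $100,700 cutoff, so the full $850 applies.
Total: $2,249 + $8,550 + $850 = $11,649.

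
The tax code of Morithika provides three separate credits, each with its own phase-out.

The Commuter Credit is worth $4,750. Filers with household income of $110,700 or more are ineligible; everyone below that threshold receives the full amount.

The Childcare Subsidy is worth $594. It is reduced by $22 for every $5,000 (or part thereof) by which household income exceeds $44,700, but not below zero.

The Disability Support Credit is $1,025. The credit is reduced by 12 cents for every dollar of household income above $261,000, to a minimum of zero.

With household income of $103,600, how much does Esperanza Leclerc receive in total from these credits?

Commuter Credit: $103,600 is below the $110,700 cutoff, so the full $4,750 applies.
Childcare Subsidy: income exceeds $44,700 by $58,900, which is 12 full-or-partial $5,000 increments; reduction = 12 × $22 = $264, leaving $330.
Disability Support Credit: $103,600 is at or below the $261,000 threshold, so the full $1,025 applies.
Total: $4,750 + $330 + $1,025 = $6,105.

$6,105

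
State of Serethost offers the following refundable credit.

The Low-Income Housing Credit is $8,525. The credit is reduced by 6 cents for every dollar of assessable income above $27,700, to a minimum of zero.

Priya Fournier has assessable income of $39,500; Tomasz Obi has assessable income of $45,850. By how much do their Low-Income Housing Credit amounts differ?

Priya ($39,500): Low-Income Housing Credit: 6% of the $11,800 excess over $27,700 is $708; credit = $8,525 − $708 = $7,817.
Tomasz ($45,850): Low-Income Housing Credit: 6% of the $18,150 excess over $27,700 is $1,089; credit = $8,525 − $1,089 = $7,436.
Difference: |$7,817 − $7,436| = $381.

$381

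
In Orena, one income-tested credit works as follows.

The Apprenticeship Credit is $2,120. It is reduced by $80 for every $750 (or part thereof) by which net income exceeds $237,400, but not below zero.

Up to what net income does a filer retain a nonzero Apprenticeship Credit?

$256,900

After 26 increments the reduction is 26 × $80 = $2,080, leaving $40; one more increment wipes it out. Increment 26 ends at excess 26 × $750 = $19,500, so the highest qualifying income is $237,400 + $19,500 = $256,900.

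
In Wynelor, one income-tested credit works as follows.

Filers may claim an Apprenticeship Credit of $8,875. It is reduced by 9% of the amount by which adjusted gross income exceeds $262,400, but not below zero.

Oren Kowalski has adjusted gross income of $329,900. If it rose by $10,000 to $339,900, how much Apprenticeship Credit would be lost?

At $329,900 — 9% of the $67,500 excess over $262,400 is $6,075; credit = $8,875 − $6,075 = $2,800.
At $339,900 — 9% of the $77,500 excess over $262,400 is $6,975; credit = $8,875 − $6,975 = $1,900.
Lost: $2,800 − $1,900 = $900.

$900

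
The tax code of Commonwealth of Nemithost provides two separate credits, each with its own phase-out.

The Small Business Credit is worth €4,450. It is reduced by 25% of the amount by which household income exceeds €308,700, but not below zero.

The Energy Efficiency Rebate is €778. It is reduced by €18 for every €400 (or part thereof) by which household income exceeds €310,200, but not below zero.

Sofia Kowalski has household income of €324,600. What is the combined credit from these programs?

Small Business Credit: 25% of the €15,900 excess over €308,700 is €3,975; credit = €4,450 − €3,975 = €475.
Energy Efficiency Rebate: income exceeds €310,200 by €14,400, which is 36 full-or-partial €400 increments; reduction = 36 × €18 = €648, leaving €130.
Total: €475 + €130 = €605.

€605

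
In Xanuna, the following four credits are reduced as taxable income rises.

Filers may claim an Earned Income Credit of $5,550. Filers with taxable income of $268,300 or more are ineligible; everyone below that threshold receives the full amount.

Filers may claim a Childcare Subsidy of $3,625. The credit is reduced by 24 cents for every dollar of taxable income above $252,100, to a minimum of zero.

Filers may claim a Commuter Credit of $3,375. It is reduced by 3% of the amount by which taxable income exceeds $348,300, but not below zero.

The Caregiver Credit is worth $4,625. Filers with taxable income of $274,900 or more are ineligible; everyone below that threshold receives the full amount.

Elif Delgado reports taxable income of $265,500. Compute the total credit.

$13,959

Earned Income Credit: $265,500 is below the $268,300 cutoff, so the full $5,550 applies.
Childcare Subsidy: 24% of the $13,400 excess over $252,100 is $3,216; credit = $3,625 − $3,216 = $409.
Commuter Credit: $265,500 is at or below the $348,300 threshold, so the full $3,375 applies.
Caregiver Credit: $265,500 is below the $274,900 cutoff, so the full $4,625 applies.
Total: $5,550 + $409 + $3,375 + $4,625 = $13,959.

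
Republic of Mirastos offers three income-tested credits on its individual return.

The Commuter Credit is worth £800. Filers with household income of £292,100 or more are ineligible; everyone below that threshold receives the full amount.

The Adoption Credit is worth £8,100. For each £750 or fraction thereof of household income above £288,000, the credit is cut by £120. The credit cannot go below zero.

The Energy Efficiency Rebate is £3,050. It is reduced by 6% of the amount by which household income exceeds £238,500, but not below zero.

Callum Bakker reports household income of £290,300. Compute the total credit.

Commuter Credit: £290,300 is below the £292,100 cutoff, so the full £800 applies.
Adoption Credit: income exceeds £288,000 by £2,300, which is 4 full-or-partial £750 increments; reduction = 4 × £120 = £480, leaving £7,620.
Energy Efficiency Rebate: 6% of the £51,800 excess over £238,500 is £3,108 ≥ base, so the credit is £0.
Total: £800 + £7,620 + £0 = £8,420.

£8,420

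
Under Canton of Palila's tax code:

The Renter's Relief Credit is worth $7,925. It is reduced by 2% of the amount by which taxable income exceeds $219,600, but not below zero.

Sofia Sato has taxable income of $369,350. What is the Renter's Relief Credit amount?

Renter's Relief Credit: 2% of the $149,750 excess over $219,600 is $2,995; credit = $7,925 − $2,995 = $4,930.

$4,930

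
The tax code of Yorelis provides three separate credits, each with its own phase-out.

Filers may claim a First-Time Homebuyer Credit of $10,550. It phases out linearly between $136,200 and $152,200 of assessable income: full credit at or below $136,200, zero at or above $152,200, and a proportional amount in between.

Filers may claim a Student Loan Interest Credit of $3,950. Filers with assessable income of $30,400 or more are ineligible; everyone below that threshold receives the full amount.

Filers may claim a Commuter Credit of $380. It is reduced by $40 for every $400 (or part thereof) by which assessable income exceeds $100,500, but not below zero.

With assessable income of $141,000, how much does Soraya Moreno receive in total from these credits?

$7,385

First-Time Homebuyer Credit: $141,000 is $4,800 into a $16,000 phase-out range, leaving 11,200/16,000 of the credit: $10,550 × 11,200/16,000 = $7,385.
Student Loan Interest Credit: $141,000 meets or exceeds the $30,400 cutoff, so the credit is $0.
Commuter Credit: income exceeds $100,500 by $40,500 → 102 increments × $40 = $4,080 ≥ base, so the credit is $0.
Total: $7,385 + $0 + $0 = $7,385.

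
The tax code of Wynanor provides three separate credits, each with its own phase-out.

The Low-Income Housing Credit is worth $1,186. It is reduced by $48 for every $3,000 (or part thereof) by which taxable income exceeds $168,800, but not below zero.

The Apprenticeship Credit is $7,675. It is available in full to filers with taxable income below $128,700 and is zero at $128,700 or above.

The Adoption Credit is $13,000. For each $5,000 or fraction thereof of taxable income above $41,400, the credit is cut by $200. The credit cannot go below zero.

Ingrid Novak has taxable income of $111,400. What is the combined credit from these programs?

Low-Income Housing Credit: $111,400 is at or below the $168,800 threshold, so the full $1,186 applies.
Apprenticeship Credit: $111,400 is below the $128,700 cutoff, so the full $7,675 applies.
Adoption Credit: income exceeds $41,400 by $70,000, which is 14 full-or-partial $5,000 increments; reduction = 14 × $200 = $2,800, leaving $10,200.
Total: $1,186 + $7,675 + $10,200 = $19,061.

$19,061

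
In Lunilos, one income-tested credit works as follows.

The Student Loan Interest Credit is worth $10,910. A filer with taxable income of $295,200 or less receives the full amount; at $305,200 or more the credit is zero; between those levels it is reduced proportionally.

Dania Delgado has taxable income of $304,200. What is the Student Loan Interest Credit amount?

Student Loan Interest Credit: $304,200 is $9,000 into a $10,000 phase-out range, leaving 1,000/10,000 of the credit: $10,910 × 1,000/10,000 = $1,091.

$1,091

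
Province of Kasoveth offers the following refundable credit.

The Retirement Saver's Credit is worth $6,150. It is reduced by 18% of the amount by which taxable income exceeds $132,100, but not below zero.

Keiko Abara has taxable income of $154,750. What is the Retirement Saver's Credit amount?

$2,073

Retirement Saver's Credit: 18% of the $22,650 excess over $132,100 is $4,077; credit = $6,150 − $4,077 = $2,073.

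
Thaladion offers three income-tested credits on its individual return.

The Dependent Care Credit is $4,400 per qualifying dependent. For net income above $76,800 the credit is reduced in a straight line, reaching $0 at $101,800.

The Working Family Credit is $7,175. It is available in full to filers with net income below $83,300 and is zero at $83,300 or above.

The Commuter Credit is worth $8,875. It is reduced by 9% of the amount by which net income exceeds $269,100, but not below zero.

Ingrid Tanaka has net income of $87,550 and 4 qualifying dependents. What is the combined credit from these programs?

$18,907

Dependent Care Credit: base = 4 × $4,400 = $17,600. $87,550 is $10,750 into a $25,000 phase-out range, leaving 14,250/25,000 of the credit: $17,600 × 14,250/25,000 = $10,032.
Working Family Credit: $87,550 meets or exceeds the $83,300 cutoff, so the credit is $0.
Commuter Credit: $87,550 is at or below the $269,100 threshold, so the full $8,875 applies.
Total: $10,032 + $0 + $8,875 = $18,907.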